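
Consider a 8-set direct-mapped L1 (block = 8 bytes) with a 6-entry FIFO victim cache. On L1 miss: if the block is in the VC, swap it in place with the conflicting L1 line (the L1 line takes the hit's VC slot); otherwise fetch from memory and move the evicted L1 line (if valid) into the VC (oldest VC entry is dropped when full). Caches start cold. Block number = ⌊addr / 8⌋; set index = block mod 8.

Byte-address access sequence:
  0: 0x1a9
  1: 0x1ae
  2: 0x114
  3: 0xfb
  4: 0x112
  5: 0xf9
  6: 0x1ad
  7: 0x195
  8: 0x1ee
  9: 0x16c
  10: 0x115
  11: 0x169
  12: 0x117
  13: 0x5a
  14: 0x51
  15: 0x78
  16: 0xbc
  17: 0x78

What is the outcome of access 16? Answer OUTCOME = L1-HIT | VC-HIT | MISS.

OUTCOME = MISS

#0 0x1a9→b53/s5 MISS; vc=[]
#1 0x1ae→b53/s5 L1-HIT; vc=[]
#2 0x114→b34/s2 MISS; vc=[]
#3 0xfb→b31/s7 MISS; vc=[]
#4 0x112→b34/s2 L1-HIT; vc=[]
#5 0xf9→b31/s7 L1-HIT; vc=[]
#6 0x1ad→b53/s5 L1-HIT; vc=[]
#7 0x195→b50/s2 MISS; vc=[34]
#8 0x1ee→b61/s5 MISS; vc=[34,53]
#9 0x16c→b45/s5 MISS; vc=[34,53,61]
#10 0x115→b34/s2 VC-HIT; vc=[50,53,61]
#11 0x169→b45/s5 L1-HIT; vc=[50,53,61]
#12 0x117→b34/s2 L1-HIT; vc=[50,53,61]
#13 0x5a→b11/s3 MISS; vc=[50,53,61]
#14 0x51→b10/s2 MISS; vc=[50,53,61,34]
#15 0x78→b15/s7 MISS; vc=[50,53,61,34,31]
#16 0xbc→b23/s7 MISS; vc=[50,53,61,34,31,15]
#17 0x78→b15/s7 VC-HIT; vc=[50,53,61,34,31,23]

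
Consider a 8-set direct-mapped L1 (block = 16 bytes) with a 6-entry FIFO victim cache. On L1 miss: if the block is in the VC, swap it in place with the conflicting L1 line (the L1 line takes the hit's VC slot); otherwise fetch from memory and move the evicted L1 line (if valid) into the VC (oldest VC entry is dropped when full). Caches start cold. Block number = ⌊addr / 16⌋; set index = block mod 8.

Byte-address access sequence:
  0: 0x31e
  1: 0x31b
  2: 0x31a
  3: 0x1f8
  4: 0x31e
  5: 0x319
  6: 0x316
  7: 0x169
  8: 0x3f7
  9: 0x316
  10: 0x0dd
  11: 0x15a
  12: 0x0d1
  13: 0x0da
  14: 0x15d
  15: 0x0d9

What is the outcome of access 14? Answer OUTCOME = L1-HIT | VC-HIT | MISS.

#0 0x31e→b49/s1 MISS; vc=[]
#1 0x31b→b49/s1 L1-HIT; vc=[]
#2 0x31a→b49/s1 L1-HIT; vc=[]
#3 0x1f8→b31/s7 MISS; vc=[]
#4 0x31e→b49/s1 L1-HIT; vc=[]
#5 0x319→b49/s1 L1-HIT; vc=[]
#6 0x316→b49/s1 L1-HIT; vc=[]
#7 0x169→b22/s6 MISS; vc=[]
#8 0x3f7→b63/s7 MISS; vc=[31]
#9 0x316→b49/s1 L1-HIT; vc=[31]
#10 0xdd→b13/s5 MISS; vc=[31]
#11 0x15a→b21/s5 MISS; vc=[31,13]
#12 0xd1→b13/s5 VC-HIT; vc=[31,21]
#13 0xda→b13/s5 L1-HIT; vc=[31,21]
#14 0x15d→b21/s5 VC-HIT; vc=[31,13]
#15 0xd9→b13/s5 VC-HIT; vc=[31,21]

OUTCOME = VC-HIT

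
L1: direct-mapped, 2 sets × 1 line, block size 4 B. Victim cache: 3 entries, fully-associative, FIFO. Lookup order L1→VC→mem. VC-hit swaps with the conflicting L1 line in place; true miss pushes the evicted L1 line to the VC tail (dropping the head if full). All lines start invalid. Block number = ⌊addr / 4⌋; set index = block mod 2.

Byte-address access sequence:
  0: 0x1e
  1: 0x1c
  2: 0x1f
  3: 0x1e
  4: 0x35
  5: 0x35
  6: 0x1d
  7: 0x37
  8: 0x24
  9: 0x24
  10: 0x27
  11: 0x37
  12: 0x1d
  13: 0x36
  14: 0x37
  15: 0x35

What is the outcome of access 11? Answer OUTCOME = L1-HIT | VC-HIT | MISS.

#0 0x1e→b7/s1 MISS; vc=[]
#1 0x1c→b7/s1 L1-HIT; vc=[]
#2 0x1f→b7/s1 L1-HIT; vc=[]
#3 0x1e→b7/s1 L1-HIT; vc=[]
#4 0x35→b13/s1 MISS; vc=[7]
#5 0x35→b13/s1 L1-HIT; vc=[7]
#6 0x1d→b7/s1 VC-HIT; vc=[13]
#7 0x37→b13/s1 VC-HIT; vc=[7]
#8 0x24→b9/s1 MISS; vc=[7,13]
#9 0x24→b9/s1 L1-HIT; vc=[7,13]
#10 0x27→b9/s1 L1-HIT; vc=[7,13]
#11 0x37→b13/s1 VC-HIT; vc=[7,9]
#12 0x1d→b7/s1 VC-HIT; vc=[13,9]
#13 0x36→b13/s1 VC-HIT; vc=[7,9]
#14 0x37→b13/s1 L1-HIT; vc=[7,9]
#15 0x35→b13/s1 L1-HIT; vc=[7,9]

OUTCOME = VC-HIT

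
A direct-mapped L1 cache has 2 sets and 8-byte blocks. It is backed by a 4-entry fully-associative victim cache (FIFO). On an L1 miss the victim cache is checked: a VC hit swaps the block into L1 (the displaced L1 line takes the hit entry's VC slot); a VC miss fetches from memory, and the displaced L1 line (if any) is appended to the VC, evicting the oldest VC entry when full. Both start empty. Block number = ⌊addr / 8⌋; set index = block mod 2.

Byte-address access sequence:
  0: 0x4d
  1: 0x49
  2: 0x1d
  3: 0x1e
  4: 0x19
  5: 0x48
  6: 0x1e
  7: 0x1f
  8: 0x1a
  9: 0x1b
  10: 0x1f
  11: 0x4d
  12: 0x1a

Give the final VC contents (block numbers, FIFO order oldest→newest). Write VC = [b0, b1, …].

VC = [9]

#0 0x4d→b9/s1 MISS; vc=[]
#1 0x49→b9/s1 L1-HIT; vc=[]
#2 0x1d→b3/s1 MISS; vc=[9]
#3 0x1e→b3/s1 L1-HIT; vc=[9]
#4 0x19→b3/s1 L1-HIT; vc=[9]
#5 0x48→b9/s1 VC-HIT; vc=[3]
#6 0x1e→b3/s1 VC-HIT; vc=[9]
#7 0x1f→b3/s1 L1-HIT; vc=[9]
#8 0x1a→b3/s1 L1-HIT; vc=[9]
#9 0x1b→b3/s1 L1-HIT; vc=[9]
#10 0x1f→b3/s1 L1-HIT; vc=[9]
#11 0x4d→b9/s1 VC-HIT; vc=[3]
#12 0x1a→b3/s1 VC-HIT; vc=[9]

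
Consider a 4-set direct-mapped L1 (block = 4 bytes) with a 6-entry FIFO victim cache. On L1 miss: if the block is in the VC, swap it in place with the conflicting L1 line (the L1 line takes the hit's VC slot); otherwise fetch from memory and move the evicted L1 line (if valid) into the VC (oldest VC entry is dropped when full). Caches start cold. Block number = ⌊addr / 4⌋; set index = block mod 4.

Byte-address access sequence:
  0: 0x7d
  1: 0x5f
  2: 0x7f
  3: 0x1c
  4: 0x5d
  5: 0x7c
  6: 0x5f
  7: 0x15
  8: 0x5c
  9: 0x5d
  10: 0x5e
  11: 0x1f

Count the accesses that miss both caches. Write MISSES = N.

#0 0x7d→b31/s3 MISS; vc=[]
#1 0x5f→b23/s3 MISS; vc=[31]
#2 0x7f→b31/s3 VC-HIT; vc=[23]
#3 0x1c→b7/s3 MISS; vc=[23,31]
#4 0x5d→b23/s3 VC-HIT; vc=[7,31]
#5 0x7c→b31/s3 VC-HIT; vc=[7,23]
#6 0x5f→b23/s3 VC-HIT; vc=[7,31]
#7 0x15→b5/s1 MISS; vc=[7,31]
#8 0x5c→b23/s3 L1-HIT; vc=[7,31]
#9 0x5d→b23/s3 L1-HIT; vc=[7,31]
#10 0x5e→b23/s3 L1-HIT; vc=[7,31]
#11 0x1f→b7/s3 VC-HIT; vc=[23,31]

MISSES = 4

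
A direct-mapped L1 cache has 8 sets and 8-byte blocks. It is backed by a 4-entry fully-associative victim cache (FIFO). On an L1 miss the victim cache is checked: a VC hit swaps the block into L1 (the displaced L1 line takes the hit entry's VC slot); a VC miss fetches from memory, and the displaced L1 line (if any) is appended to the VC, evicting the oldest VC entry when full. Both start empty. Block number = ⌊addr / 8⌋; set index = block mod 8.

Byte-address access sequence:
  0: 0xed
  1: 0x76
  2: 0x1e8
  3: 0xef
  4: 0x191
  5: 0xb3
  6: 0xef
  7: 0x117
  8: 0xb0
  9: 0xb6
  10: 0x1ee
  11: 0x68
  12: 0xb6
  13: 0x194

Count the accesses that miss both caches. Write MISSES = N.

MISSES = 7

0: 0xed (blk 29, set 5) → MISS  vc=[]
1: 0x76 (blk 14, set 6) → MISS  vc=[]
2: 0x1e8 (blk 61, set 5) → MISS  vc=[29]
3: 0xef (blk 29, set 5) → VC-HIT  vc=[61]
4: 0x191 (blk 50, set 2) → MISS  vc=[61]
5: 0xb3 (blk 22, set 6) → MISS  vc=[61, 14]
6: 0xef (blk 29, set 5) → L1-HIT  vc=[61, 14]
7: 0x117 (blk 34, set 2) → MISS  vc=[61, 14, 50]
8: 0xb0 (blk 22, set 6) → L1-HIT  vc=[61, 14, 50]
9: 0xb6 (blk 22, set 6) → L1-HIT  vc=[61, 14, 50]
10: 0x1ee (blk 61, set 5) → VC-HIT  vc=[29, 14, 50]
11: 0x68 (blk 13, set 5) → MISS  vc=[29, 14, 50, 61]
12: 0xb6 (blk 22, set 6) → L1-HIT  vc=[29, 14, 50, 61]
13: 0x194 (blk 50, set 2) → VC-HIT  vc=[29, 14, 34, 61]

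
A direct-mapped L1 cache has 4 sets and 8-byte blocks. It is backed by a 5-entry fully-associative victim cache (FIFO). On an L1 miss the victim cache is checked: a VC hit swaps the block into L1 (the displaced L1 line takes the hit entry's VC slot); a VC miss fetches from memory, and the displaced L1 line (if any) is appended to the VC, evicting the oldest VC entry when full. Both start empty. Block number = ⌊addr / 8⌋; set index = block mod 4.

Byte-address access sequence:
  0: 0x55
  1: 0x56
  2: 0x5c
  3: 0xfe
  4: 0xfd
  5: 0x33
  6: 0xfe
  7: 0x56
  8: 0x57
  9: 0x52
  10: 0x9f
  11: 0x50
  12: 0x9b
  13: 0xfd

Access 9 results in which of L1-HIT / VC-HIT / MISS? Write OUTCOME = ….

OUTCOME = L1-HIT

  [0] addr=0x55 blk=10 s=2: MISS | VC []
  [1] addr=0x56 blk=10 s=2: L1-HIT | VC []
  [2] addr=0x5c blk=11 s=3: MISS | VC []
  [3] addr=0xfe blk=31 s=3: MISS | VC [11]
  [4] addr=0xfd blk=31 s=3: L1-HIT | VC [11]
  [5] addr=0x33 blk=6 s=2: MISS | VC [11, 10]
  [6] addr=0xfe blk=31 s=3: L1-HIT | VC [11, 10]
  [7] addr=0x56 blk=10 s=2: VC-HIT | VC [11, 6]
  [8] addr=0x57 blk=10 s=2: L1-HIT | VC [11, 6]
  [9] addr=0x52 blk=10 s=2: L1-HIT | VC [11, 6]
  [10] addr=0x9f blk=19 s=3: MISS | VC [11, 6, 31]
  [11] addr=0x50 blk=10 s=2: L1-HIT | VC [11, 6, 31]
  [12] addr=0x9b blk=19 s=3: L1-HIT | VC [11, 6, 31]
  [13] addr=0xfd blk=31 s=3: VC-HIT | VC [11, 6, 19]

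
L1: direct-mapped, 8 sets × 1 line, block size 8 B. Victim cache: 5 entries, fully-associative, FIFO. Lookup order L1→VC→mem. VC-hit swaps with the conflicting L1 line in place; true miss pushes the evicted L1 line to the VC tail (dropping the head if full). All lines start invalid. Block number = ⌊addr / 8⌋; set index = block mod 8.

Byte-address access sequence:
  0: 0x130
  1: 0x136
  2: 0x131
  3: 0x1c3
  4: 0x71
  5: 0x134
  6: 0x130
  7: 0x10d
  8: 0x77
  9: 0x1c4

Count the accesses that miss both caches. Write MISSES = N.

MISSES = 4

  [0] addr=0x130 blk=38 s=6: MISS | VC []
  [1] addr=0x136 blk=38 s=6: L1-HIT | VC []
  [2] addr=0x131 blk=38 s=6: L1-HIT | VC []
  [3] addr=0x1c3 blk=56 s=0: MISS | VC []
  [4] addr=0x71 blk=14 s=6: MISS | VC [38]
  [5] addr=0x134 blk=38 s=6: VC-HIT | VC [14]
  [6] addr=0x130 blk=38 s=6: L1-HIT | VC [14]
  [7] addr=0x10d blk=33 s=1: MISS | VC [14]
  [8] addr=0x77 blk=14 s=6: VC-HIT | VC [38]
  [9] addr=0x1c4 blk=56 s=0: L1-HIT | VC [38]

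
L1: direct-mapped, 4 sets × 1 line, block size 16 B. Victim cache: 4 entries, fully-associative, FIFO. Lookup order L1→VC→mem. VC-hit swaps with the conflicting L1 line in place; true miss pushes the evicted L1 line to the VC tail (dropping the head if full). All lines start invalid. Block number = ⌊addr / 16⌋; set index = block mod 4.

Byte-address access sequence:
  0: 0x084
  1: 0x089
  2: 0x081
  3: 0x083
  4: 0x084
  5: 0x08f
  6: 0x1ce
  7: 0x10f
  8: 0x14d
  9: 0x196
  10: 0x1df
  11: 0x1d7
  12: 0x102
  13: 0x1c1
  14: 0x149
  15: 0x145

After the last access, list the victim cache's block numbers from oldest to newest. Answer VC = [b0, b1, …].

0: 0x84 (blk 8, set 0) → MISS  vc=[]
1: 0x89 (blk 8, set 0) → L1-HIT  vc=[]
2: 0x81 (blk 8, set 0) → L1-HIT  vc=[]
3: 0x83 (blk 8, set 0) → L1-HIT  vc=[]
4: 0x84 (blk 8, set 0) → L1-HIT  vc=[]
5: 0x8f (blk 8, set 0) → L1-HIT  vc=[]
6: 0x1ce (blk 28, set 0) → MISS  vc=[8]
7: 0x10f (blk 16, set 0) → MISS  vc=[8, 28]
8: 0x14d (blk 20, set 0) → MISS  vc=[8, 28, 16]
9: 0x196 (blk 25, set 1) → MISS  vc=[8, 28, 16]
10: 0x1df (blk 29, set 1) → MISS  vc=[8, 28, 16, 25]
11: 0x1d7 (blk 29, set 1) → L1-HIT  vc=[8, 28, 16, 25]
12: 0x102 (blk 16, set 0) → VC-HIT  vc=[8, 28, 20, 25]
13: 0x1c1 (blk 28, set 0) → VC-HIT  vc=[8, 16, 20, 25]
14: 0x149 (blk 20, set 0) → VC-HIT  vc=[8, 16, 28, 25]
15: 0x145 (blk 20, set 0) → L1-HIT  vc=[8, 16, 28, 25]

VC = [8, 16, 28, 25]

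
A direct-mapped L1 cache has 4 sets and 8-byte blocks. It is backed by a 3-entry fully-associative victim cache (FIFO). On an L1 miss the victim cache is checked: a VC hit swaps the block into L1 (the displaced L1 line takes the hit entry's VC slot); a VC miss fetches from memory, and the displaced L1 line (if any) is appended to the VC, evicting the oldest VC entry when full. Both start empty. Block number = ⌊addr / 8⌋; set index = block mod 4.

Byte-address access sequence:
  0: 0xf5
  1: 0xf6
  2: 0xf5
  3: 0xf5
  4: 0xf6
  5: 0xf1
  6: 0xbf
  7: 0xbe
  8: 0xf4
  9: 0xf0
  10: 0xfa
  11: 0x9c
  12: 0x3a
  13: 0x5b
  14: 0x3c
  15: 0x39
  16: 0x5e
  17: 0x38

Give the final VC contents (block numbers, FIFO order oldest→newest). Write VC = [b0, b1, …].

  [0] addr=0xf5 blk=30 s=2: MISS | VC []
  [1] addr=0xf6 blk=30 s=2: L1-HIT | VC []
  [2] addr=0xf5 blk=30 s=2: L1-HIT | VC []
  [3] addr=0xf5 blk=30 s=2: L1-HIT | VC []
  [4] addr=0xf6 blk=30 s=2: L1-HIT | VC []
  [5] addr=0xf1 blk=30 s=2: L1-HIT | VC []
  [6] addr=0xbf blk=23 s=3: MISS | VC []
  [7] addr=0xbe blk=23 s=3: L1-HIT | VC []
  [8] addr=0xf4 blk=30 s=2: L1-HIT | VC []
  [9] addr=0xf0 blk=30 s=2: L1-HIT | VC []
  [10] addr=0xfa blk=31 s=3: MISS | VC [23]
  [11] addr=0x9c blk=19 s=3: MISS | VC [23, 31]
  [12] addr=0x3a blk=7 s=3: MISS | VC [23, 31, 19]
  [13] addr=0x5b blk=11 s=3: MISS | VC [31, 19, 7]
  [14] addr=0x3c blk=7 s=3: VC-HIT | VC [31, 19, 11]
  [15] addr=0x39 blk=7 s=3: L1-HIT | VC [31, 19, 11]
  [16] addr=0x5e blk=11 s=3: VC-HIT | VC [31, 19, 7]
  [17] addr=0x38 blk=7 s=3: VC-HIT | VC [31, 19, 11]

VC = [31, 19, 11]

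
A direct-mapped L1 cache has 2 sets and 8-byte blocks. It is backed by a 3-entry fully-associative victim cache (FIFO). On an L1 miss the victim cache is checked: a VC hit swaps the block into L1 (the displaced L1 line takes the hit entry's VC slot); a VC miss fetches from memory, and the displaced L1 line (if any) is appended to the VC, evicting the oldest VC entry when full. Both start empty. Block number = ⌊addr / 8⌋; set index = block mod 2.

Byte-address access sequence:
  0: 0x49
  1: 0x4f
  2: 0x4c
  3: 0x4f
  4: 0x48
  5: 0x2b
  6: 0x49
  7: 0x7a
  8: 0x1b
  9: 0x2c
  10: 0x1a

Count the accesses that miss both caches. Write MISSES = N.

#0 0x49→b9/s1 MISS; vc=[]
#1 0x4f→b9/s1 L1-HIT; vc=[]
#2 0x4c→b9/s1 L1-HIT; vc=[]
#3 0x4f→b9/s1 L1-HIT; vc=[]
#4 0x48→b9/s1 L1-HIT; vc=[]
#5 0x2b→b5/s1 MISS; vc=[9]
#6 0x49→b9/s1 VC-HIT; vc=[5]
#7 0x7a→b15/s1 MISS; vc=[5,9]
#8 0x1b→b3/s1 MISS; vc=[5,9,15]
#9 0x2c→b5/s1 VC-HIT; vc=[3,9,15]
#10 0x1a→b3/s1 VC-HIT; vc=[5,9,15]

MISSES = 4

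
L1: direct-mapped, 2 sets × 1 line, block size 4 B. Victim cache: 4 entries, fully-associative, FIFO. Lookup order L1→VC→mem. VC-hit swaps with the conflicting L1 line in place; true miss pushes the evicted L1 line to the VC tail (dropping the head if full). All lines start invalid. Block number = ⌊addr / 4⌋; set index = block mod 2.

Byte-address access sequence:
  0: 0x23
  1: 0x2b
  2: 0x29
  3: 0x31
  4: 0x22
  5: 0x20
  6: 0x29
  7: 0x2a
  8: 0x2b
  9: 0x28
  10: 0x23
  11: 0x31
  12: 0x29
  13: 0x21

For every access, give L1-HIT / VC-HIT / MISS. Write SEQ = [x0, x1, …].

  [0] addr=0x23 blk=8 s=0: MISS | VC []
  [1] addr=0x2b blk=10 s=0: MISS | VC [8]
  [2] addr=0x29 blk=10 s=0: L1-HIT | VC [8]
  [3] addr=0x31 blk=12 s=0: MISS | VC [8, 10]
  [4] addr=0x22 blk=8 s=0: VC-HIT | VC [12, 10]
  [5] addr=0x20 blk=8 s=0: L1-HIT | VC [12, 10]
  [6] addr=0x29 blk=10 s=0: VC-HIT | VC [12, 8]
  [7] addr=0x2a blk=10 s=0: L1-HIT | VC [12, 8]
  [8] addr=0x2b blk=10 s=0: L1-HIT | VC [12, 8]
  [9] addr=0x28 blk=10 s=0: L1-HIT | VC [12, 8]
  [10] addr=0x23 blk=8 s=0: VC-HIT | VC [12, 10]
  [11] addr=0x31 blk=12 s=0: VC-HIT | VC [8, 10]
  [12] addr=0x29 blk=10 s=0: VC-HIT | VC [8, 12]
  [13] addr=0x21 blk=8 s=0: VC-HIT | VC [10, 12]

SEQ = [MISS, MISS, L1-HIT, MISS, VC-HIT, L1-HIT, VC-HIT, L1-HIT, L1-HIT, L1-HIT, VC-HIT, VC-HIT, VC-HIT, VC-HIT]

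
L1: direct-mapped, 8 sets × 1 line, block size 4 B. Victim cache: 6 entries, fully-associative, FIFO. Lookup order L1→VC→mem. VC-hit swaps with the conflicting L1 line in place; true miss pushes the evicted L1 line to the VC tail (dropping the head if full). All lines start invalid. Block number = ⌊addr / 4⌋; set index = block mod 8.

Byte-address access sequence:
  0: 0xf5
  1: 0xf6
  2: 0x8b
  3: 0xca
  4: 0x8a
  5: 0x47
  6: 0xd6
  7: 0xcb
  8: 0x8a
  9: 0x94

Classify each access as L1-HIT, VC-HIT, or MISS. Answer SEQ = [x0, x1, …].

  [0] addr=0xf5 blk=61 s=5: MISS | VC []
  [1] addr=0xf6 blk=61 s=5: L1-HIT | VC []
  [2] addr=0x8b blk=34 s=2: MISS | VC []
  [3] addr=0xca blk=50 s=2: MISS | VC [34]
  [4] addr=0x8a blk=34 s=2: VC-HIT | VC [50]
  [5] addr=0x47 blk=17 s=1: MISS | VC [50]
  [6] addr=0xd6 blk=53 s=5: MISS | VC [50, 61]
  [7] addr=0xcb blk=50 s=2: VC-HIT | VC [34, 61]
  [8] addr=0x8a blk=34 s=2: VC-HIT | VC [50, 61]
  [9] addr=0x94 blk=37 s=5: MISS | VC [50, 61, 53]

SEQ = [MISS, L1-HIT, MISS, MISS, VC-HIT, MISS, MISS, VC-HIT, VC-HIT, MISS]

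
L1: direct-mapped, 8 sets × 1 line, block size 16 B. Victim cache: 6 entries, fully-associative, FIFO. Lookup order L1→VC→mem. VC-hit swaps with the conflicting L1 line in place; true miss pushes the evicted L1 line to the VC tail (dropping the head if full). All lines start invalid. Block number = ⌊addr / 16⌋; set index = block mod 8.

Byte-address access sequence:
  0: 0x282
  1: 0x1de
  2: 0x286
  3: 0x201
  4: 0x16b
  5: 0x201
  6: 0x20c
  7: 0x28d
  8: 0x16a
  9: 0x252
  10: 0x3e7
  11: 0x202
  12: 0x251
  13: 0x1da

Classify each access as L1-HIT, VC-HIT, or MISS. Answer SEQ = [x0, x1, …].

SEQ = [MISS, MISS, L1-HIT, MISS, MISS, L1-HIT, L1-HIT, VC-HIT, L1-HIT, MISS, MISS, VC-HIT, L1-HIT, VC-HIT]

#0 0x282→b40/s0 MISS; vc=[]
#1 0x1de→b29/s5 MISS; vc=[]
#2 0x286→b40/s0 L1-HIT; vc=[]
#3 0x201→b32/s0 MISS; vc=[40]
#4 0x16b→b22/s6 MISS; vc=[40]
#5 0x201→b32/s0 L1-HIT; vc=[40]
#6 0x20c→b32/s0 L1-HIT; vc=[40]
#7 0x28d→b40/s0 VC-HIT; vc=[32]
#8 0x16a→b22/s6 L1-HIT; vc=[32]
#9 0x252→b37/s5 MISS; vc=[32,29]
#10 0x3e7→b62/s6 MISS; vc=[32,29,22]
#11 0x202→b32/s0 VC-HIT; vc=[40,29,22]
#12 0x251→b37/s5 L1-HIT; vc=[40,29,22]
#13 0x1da→b29/s5 VC-HIT; vc=[40,37,22]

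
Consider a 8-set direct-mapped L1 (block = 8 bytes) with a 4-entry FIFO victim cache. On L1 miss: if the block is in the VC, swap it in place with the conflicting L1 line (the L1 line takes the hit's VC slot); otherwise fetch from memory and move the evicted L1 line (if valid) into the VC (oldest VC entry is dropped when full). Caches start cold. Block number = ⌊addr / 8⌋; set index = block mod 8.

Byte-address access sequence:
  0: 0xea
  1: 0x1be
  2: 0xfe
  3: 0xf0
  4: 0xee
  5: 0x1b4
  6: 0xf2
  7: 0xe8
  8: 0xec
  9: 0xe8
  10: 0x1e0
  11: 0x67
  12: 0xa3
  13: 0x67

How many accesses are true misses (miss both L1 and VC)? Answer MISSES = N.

MISSES = 8

  [0] addr=0xea blk=29 s=5: MISS | VC []
  [1] addr=0x1be blk=55 s=7: MISS | VC []
  [2] addr=0xfe blk=31 s=7: MISS | VC [55]
  [3] addr=0xf0 blk=30 s=6: MISS | VC [55]
  [4] addr=0xee blk=29 s=5: L1-HIT | VC [55]
  [5] addr=0x1b4 blk=54 s=6: MISS | VC [55, 30]
  [6] addr=0xf2 blk=30 s=6: VC-HIT | VC [55, 54]
  [7] addr=0xe8 blk=29 s=5: L1-HIT | VC [55, 54]
  [8] addr=0xec blk=29 s=5: L1-HIT | VC [55, 54]
  [9] addr=0xe8 blk=29 s=5: L1-HIT | VC [55, 54]
  [10] addr=0x1e0 blk=60 s=4: MISS | VC [55, 54]
  [11] addr=0x67 blk=12 s=4: MISS | VC [55, 54, 60]
  [12] addr=0xa3 blk=20 s=4: MISS | VC [55, 54, 60, 12]
  [13] addr=0x67 blk=12 s=4: VC-HIT | VC [55, 54, 60, 20]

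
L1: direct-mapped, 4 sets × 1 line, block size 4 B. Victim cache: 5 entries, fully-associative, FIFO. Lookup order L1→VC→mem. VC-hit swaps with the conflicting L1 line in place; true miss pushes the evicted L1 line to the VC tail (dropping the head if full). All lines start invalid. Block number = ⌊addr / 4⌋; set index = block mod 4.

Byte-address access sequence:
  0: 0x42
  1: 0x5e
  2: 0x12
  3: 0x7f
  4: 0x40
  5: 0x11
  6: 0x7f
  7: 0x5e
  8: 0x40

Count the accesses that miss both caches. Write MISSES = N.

  [0] addr=0x42 blk=16 s=0: MISS | VC []
  [1] addr=0x5e blk=23 s=3: MISS | VC []
  [2] addr=0x12 blk=4 s=0: MISS | VC [16]
  [3] addr=0x7f blk=31 s=3: MISS | VC [16, 23]
  [4] addr=0x40 blk=16 s=0: VC-HIT | VC [4, 23]
  [5] addr=0x11 blk=4 s=0: VC-HIT | VC [16, 23]
  [6] addr=0x7f blk=31 s=3: L1-HIT | VC [16, 23]
  [7] addr=0x5e blk=23 s=3: VC-HIT | VC [16, 31]
  [8] addr=0x40 blk=16 s=0: VC-HIT | VC [4, 31]

MISSES = 4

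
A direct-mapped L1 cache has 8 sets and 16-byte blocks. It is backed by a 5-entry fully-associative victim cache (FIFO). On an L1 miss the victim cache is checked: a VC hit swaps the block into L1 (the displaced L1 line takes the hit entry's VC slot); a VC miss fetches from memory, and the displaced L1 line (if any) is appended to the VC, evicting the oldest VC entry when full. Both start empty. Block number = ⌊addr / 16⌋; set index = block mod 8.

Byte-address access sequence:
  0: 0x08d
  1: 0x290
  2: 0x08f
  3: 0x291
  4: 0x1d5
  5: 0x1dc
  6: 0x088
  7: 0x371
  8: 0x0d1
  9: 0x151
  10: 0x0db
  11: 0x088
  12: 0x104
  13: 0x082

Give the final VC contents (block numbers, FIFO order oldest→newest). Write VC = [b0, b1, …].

0: 0x8d (blk 8, set 0) → MISS  vc=[]
1: 0x290 (blk 41, set 1) → MISS  vc=[]
2: 0x8f (blk 8, set 0) → L1-HIT  vc=[]
3: 0x291 (blk 41, set 1) → L1-HIT  vc=[]
4: 0x1d5 (blk 29, set 5) → MISS  vc=[]
5: 0x1dc (blk 29, set 5) → L1-HIT  vc=[]
6: 0x88 (blk 8, set 0) → L1-HIT  vc=[]
7: 0x371 (blk 55, set 7) → MISS  vc=[]
8: 0xd1 (blk 13, set 5) → MISS  vc=[29]
9: 0x151 (blk 21, set 5) → MISS  vc=[29, 13]
10: 0xdb (blk 13, set 5) → VC-HIT  vc=[29, 21]
11: 0x88 (blk 8, set 0) → L1-HIT  vc=[29, 21]
12: 0x104 (blk 16, set 0) → MISS  vc=[29, 21, 8]
13: 0x82 (blk 8, set 0) → VC-HIT  vc=[29, 21, 16]

VC = [29, 21, 16]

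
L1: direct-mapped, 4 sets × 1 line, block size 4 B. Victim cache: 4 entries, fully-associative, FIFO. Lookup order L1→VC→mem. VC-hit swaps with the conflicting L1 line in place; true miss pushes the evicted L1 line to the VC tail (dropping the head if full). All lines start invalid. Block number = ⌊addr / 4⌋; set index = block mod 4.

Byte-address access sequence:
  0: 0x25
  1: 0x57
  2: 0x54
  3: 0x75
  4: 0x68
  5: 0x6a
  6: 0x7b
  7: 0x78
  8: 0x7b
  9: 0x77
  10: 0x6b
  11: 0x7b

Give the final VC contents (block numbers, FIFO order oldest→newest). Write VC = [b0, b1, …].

VC = [9, 21, 26]

0: 0x25 (blk 9, set 1) → MISS  vc=[]
1: 0x57 (blk 21, set 1) → MISS  vc=[9]
2: 0x54 (blk 21, set 1) → L1-HIT  vc=[9]
3: 0x75 (blk 29, set 1) → MISS  vc=[9, 21]
4: 0x68 (blk 26, set 2) → MISS  vc=[9, 21]
5: 0x6a (blk 26, set 2) → L1-HIT  vc=[9, 21]
6: 0x7b (blk 30, set 2) → MISS  vc=[9, 21, 26]
7: 0x78 (blk 30, set 2) → L1-HIT  vc=[9, 21, 26]
8: 0x7b (blk 30, set 2) → L1-HIT  vc=[9, 21, 26]
9: 0x77 (blk 29, set 1) → L1-HIT  vc=[9, 21, 26]
10: 0x6b (blk 26, set 2) → VC-HIT  vc=[9, 21, 30]
11: 0x7b (blk 30, set 2) → VC-HIT  vc=[9, 21, 26]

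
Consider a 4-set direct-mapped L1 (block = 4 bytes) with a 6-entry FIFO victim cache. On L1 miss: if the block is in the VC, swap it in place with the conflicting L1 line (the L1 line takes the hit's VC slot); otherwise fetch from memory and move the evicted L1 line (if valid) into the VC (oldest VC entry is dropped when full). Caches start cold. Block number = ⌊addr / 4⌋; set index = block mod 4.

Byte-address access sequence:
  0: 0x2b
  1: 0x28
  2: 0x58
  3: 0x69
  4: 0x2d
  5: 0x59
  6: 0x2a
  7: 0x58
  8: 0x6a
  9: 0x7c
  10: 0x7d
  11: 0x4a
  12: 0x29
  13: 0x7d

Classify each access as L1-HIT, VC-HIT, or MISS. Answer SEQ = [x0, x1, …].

SEQ = [MISS, L1-HIT, MISS, MISS, MISS, VC-HIT, VC-HIT, VC-HIT, VC-HIT, MISS, L1-HIT, MISS, VC-HIT, L1-HIT]

  [0] addr=0x2b blk=10 s=2: MISS | VC []
  [1] addr=0x28 blk=10 s=2: L1-HIT | VC []
  [2] addr=0x58 blk=22 s=2: MISS | VC [10]
  [3] addr=0x69 blk=26 s=2: MISS | VC [10, 22]
  [4] addr=0x2d blk=11 s=3: MISS | VC [10, 22]
  [5] addr=0x59 blk=22 s=2: VC-HIT | VC [10, 26]
  [6] addr=0x2a blk=10 s=2: VC-HIT | VC [22, 26]
  [7] addr=0x58 blk=22 s=2: VC-HIT | VC [10, 26]
  [8] addr=0x6a blk=26 s=2: VC-HIT | VC [10, 22]
  [9] addr=0x7c blk=31 s=3: MISS | VC [10, 22, 11]
  [10] addr=0x7d blk=31 s=3: L1-HIT | VC [10, 22, 11]
  [11] addr=0x4a blk=18 s=2: MISS | VC [10, 22, 11, 26]
  [12] addr=0x29 blk=10 s=2: VC-HIT | VC [18, 22, 11, 26]
  [13] addr=0x7d blk=31 s=3: L1-HIT | VC [18, 22, 11, 26]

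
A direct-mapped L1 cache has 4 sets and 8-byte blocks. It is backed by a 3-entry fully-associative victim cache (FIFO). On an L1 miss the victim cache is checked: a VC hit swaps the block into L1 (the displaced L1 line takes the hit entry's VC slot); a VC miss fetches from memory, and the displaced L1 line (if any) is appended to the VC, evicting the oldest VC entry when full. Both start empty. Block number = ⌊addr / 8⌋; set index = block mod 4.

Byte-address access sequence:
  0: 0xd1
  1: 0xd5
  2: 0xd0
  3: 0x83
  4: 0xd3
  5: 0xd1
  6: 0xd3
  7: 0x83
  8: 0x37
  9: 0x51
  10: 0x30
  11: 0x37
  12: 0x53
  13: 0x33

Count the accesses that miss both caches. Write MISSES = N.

0: 0xd1 (blk 26, set 2) → MISS  vc=[]
1: 0xd5 (blk 26, set 2) → L1-HIT  vc=[]
2: 0xd0 (blk 26, set 2) → L1-HIT  vc=[]
3: 0x83 (blk 16, set 0) → MISS  vc=[]
4: 0xd3 (blk 26, set 2) → L1-HIT  vc=[]
5: 0xd1 (blk 26, set 2) → L1-HIT  vc=[]
6: 0xd3 (blk 26, set 2) → L1-HIT  vc=[]
7: 0x83 (blk 16, set 0) → L1-HIT  vc=[]
8: 0x37 (blk 6, set 2) → MISS  vc=[26]
9: 0x51 (blk 10, set 2) → MISS  vc=[26, 6]
10: 0x30 (blk 6, set 2) → VC-HIT  vc=[26, 10]
11: 0x37 (blk 6, set 2) → L1-HIT  vc=[26, 10]
12: 0x53 (blk 10, set 2) → VC-HIT  vc=[26, 6]
13: 0x33 (blk 6, set 2) → VC-HIT  vc=[26, 10]

MISSES = 4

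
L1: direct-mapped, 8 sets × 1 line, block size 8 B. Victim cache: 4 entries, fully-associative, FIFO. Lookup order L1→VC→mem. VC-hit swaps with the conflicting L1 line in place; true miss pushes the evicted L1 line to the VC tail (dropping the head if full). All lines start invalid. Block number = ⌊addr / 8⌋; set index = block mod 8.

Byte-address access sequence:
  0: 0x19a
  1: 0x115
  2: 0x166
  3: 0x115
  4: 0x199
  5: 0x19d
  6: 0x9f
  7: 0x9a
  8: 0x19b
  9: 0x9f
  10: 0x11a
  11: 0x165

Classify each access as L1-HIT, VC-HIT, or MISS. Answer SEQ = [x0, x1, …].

SEQ = [MISS, MISS, MISS, L1-HIT, L1-HIT, L1-HIT, MISS, L1-HIT, VC-HIT, VC-HIT, MISS, L1-HIT]

#0 0x19a→b51/s3 MISS; vc=[]
#1 0x115→b34/s2 MISS; vc=[]
#2 0x166→b44/s4 MISS; vc=[]
#3 0x115→b34/s2 L1-HIT; vc=[]
#4 0x199→b51/s3 L1-HIT; vc=[]
#5 0x19d→b51/s3 L1-HIT; vc=[]
#6 0x9f→b19/s3 MISS; vc=[51]
#7 0x9a→b19/s3 L1-HIT; vc=[51]
#8 0x19b→b51/s3 VC-HIT; vc=[19]
#9 0x9f→b19/s3 VC-HIT; vc=[51]
#10 0x11a→b35/s3 MISS; vc=[51,19]
#11 0x165→b44/s4 L1-HIT; vc=[51,19]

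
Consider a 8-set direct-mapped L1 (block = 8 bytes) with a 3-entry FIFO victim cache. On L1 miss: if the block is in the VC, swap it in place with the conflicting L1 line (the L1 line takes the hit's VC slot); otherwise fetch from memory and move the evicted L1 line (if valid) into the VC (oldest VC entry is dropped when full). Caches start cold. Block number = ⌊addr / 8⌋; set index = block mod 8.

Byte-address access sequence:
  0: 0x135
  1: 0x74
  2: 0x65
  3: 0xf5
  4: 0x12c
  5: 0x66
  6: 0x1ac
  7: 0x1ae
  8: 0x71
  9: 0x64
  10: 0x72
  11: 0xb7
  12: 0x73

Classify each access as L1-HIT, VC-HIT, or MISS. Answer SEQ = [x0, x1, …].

SEQ = [MISS, MISS, MISS, MISS, MISS, L1-HIT, MISS, L1-HIT, VC-HIT, L1-HIT, L1-HIT, MISS, VC-HIT]

#0 0x135→b38/s6 MISS; vc=[]
#1 0x74→b14/s6 MISS; vc=[38]
#2 0x65→b12/s4 MISS; vc=[38]
#3 0xf5→b30/s6 MISS; vc=[38,14]
#4 0x12c→b37/s5 MISS; vc=[38,14]
#5 0x66→b12/s4 L1-HIT; vc=[38,14]
#6 0x1ac→b53/s5 MISS; vc=[38,14,37]
#7 0x1ae→b53/s5 L1-HIT; vc=[38,14,37]
#8 0x71→b14/s6 VC-HIT; vc=[38,30,37]
#9 0x64→b12/s4 L1-HIT; vc=[38,30,37]
#10 0x72→b14/s6 L1-HIT; vc=[38,30,37]
#11 0xb7→b22/s6 MISS; vc=[30,37,14]
#12 0x73→b14/s6 VC-HIT; vc=[30,37,22]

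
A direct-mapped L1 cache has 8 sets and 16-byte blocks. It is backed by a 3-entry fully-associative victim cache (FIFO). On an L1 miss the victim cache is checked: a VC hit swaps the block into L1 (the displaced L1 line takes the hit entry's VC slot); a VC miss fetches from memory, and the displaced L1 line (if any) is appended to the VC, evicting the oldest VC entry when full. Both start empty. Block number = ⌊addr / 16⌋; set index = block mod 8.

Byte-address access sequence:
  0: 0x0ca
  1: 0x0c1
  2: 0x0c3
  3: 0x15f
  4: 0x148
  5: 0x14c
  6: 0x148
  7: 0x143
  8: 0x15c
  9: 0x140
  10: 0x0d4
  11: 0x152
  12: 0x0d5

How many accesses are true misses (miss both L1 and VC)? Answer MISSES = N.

#0 0xca→b12/s4 MISS; vc=[]
#1 0xc1→b12/s4 L1-HIT; vc=[]
#2 0xc3→b12/s4 L1-HIT; vc=[]
#3 0x15f→b21/s5 MISS; vc=[]
#4 0x148→b20/s4 MISS; vc=[12]
#5 0x14c→b20/s4 L1-HIT; vc=[12]
#6 0x148→b20/s4 L1-HIT; vc=[12]
#7 0x143→b20/s4 L1-HIT; vc=[12]
#8 0x15c→b21/s5 L1-HIT; vc=[12]
#9 0x140→b20/s4 L1-HIT; vc=[12]
#10 0xd4→b13/s5 MISS; vc=[12,21]
#11 0x152→b21/s5 VC-HIT; vc=[12,13]
#12 0xd5→b13/s5 VC-HIT; vc=[12,21]

MISSES = 4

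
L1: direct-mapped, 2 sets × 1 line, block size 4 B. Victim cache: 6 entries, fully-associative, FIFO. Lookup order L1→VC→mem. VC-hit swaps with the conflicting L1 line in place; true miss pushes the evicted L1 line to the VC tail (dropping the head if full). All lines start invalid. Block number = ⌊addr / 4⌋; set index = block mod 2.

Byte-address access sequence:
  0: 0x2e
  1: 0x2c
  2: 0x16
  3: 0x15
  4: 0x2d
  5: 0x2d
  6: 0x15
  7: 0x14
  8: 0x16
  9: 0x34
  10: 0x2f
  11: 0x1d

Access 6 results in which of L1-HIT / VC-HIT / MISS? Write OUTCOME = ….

OUTCOME = VC-HIT

  [0] addr=0x2e blk=11 s=1: MISS | VC []
  [1] addr=0x2c blk=11 s=1: L1-HIT | VC []
  [2] addr=0x16 blk=5 s=1: MISS | VC [11]
  [3] addr=0x15 blk=5 s=1: L1-HIT | VC [11]
  [4] addr=0x2d blk=11 s=1: VC-HIT | VC [5]
  [5] addr=0x2d blk=11 s=1: L1-HIT | VC [5]
  [6] addr=0x15 blk=5 s=1: VC-HIT | VC [11]
  [7] addr=0x14 blk=5 s=1: L1-HIT | VC [11]
  [8] addr=0x16 blk=5 s=1: L1-HIT | VC [11]
  [9] addr=0x34 blk=13 s=1: MISS | VC [11, 5]
  [10] addr=0x2f blk=11 s=1: VC-HIT | VC [13, 5]
  [11] addr=0x1d blk=7 s=1: MISS | VC [13, 5, 11]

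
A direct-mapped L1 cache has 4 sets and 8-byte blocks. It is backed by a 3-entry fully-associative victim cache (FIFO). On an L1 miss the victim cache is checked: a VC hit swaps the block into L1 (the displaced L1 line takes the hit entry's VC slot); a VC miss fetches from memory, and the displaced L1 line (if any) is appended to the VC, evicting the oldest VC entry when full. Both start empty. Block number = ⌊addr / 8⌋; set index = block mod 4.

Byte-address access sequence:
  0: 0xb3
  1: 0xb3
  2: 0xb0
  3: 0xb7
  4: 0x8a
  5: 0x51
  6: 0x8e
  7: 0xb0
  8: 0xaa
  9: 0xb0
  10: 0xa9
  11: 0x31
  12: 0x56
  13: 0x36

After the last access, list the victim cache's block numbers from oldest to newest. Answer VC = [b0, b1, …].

VC = [10, 17, 22]

  [0] addr=0xb3 blk=22 s=2: MISS | VC []
  [1] addr=0xb3 blk=22 s=2: L1-HIT | VC []
  [2] addr=0xb0 blk=22 s=2: L1-HIT | VC []
  [3] addr=0xb7 blk=22 s=2: L1-HIT | VC []
  [4] addr=0x8a blk=17 s=1: MISS | VC []
  [5] addr=0x51 blk=10 s=2: MISS | VC [22]
  [6] addr=0x8e blk=17 s=1: L1-HIT | VC [22]
  [7] addr=0xb0 blk=22 s=2: VC-HIT | VC [10]
  [8] addr=0xaa blk=21 s=1: MISS | VC [10, 17]
  [9] addr=0xb0 blk=22 s=2: L1-HIT | VC [10, 17]
  [10] addr=0xa9 blk=21 s=1: L1-HIT | VC [10, 17]
  [11] addr=0x31 blk=6 s=2: MISS | VC [10, 17, 22]
  [12] addr=0x56 blk=10 s=2: VC-HIT | VC [6, 17, 22]
  [13] addr=0x36 blk=6 s=2: VC-HIT | VC [10, 17, 22]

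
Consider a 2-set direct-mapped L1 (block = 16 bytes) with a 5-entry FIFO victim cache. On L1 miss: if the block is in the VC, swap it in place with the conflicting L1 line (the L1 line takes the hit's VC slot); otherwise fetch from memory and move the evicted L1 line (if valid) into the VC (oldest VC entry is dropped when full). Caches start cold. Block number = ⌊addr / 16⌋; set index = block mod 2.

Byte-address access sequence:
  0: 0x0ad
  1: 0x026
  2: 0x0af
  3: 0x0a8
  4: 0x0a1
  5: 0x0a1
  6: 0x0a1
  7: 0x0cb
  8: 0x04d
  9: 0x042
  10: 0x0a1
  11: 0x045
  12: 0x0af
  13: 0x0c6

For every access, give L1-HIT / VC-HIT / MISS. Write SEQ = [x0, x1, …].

0: 0xad (blk 10, set 0) → MISS  vc=[]
1: 0x26 (blk 2, set 0) → MISS  vc=[10]
2: 0xaf (blk 10, set 0) → VC-HIT  vc=[2]
3: 0xa8 (blk 10, set 0) → L1-HIT  vc=[2]
4: 0xa1 (blk 10, set 0) → L1-HIT  vc=[2]
5: 0xa1 (blk 10, set 0) → L1-HIT  vc=[2]
6: 0xa1 (blk 10, set 0) → L1-HIT  vc=[2]
7: 0xcb (blk 12, set 0) → MISS  vc=[2, 10]
8: 0x4d (blk 4, set 0) → MISS  vc=[2, 10, 12]
9: 0x42 (blk 4, set 0) → L1-HIT  vc=[2, 10, 12]
10: 0xa1 (blk 10, set 0) → VC-HIT  vc=[2, 4, 12]
11: 0x45 (blk 4, set 0) → VC-HIT  vc=[2, 10, 12]
12: 0xaf (blk 10, set 0) → VC-HIT  vc=[2, 4, 12]
13: 0xc6 (blk 12, set 0) → VC-HIT  vc=[2, 4, 10]

SEQ = [MISS, MISS, VC-HIT, L1-HIT, L1-HIT, L1-HIT, L1-HIT, MISS, MISS, L1-HIT, VC-HIT, VC-HIT, VC-HIT, VC-HIT]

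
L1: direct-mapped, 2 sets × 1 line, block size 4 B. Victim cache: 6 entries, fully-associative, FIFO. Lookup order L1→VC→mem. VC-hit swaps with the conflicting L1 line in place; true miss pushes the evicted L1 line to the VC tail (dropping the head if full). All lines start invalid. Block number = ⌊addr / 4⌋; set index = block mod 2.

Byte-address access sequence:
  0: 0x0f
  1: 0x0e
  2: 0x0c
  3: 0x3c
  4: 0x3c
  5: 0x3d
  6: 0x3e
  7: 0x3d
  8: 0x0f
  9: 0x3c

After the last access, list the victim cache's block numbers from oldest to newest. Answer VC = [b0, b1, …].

VC = [3]

  [0] addr=0xf blk=3 s=1: MISS | VC []
  [1] addr=0xe blk=3 s=1: L1-HIT | VC []
  [2] addr=0xc blk=3 s=1: L1-HIT | VC []
  [3] addr=0x3c blk=15 s=1: MISS | VC [3]
  [4] addr=0x3c blk=15 s=1: L1-HIT | VC [3]
  [5] addr=0x3d blk=15 s=1: L1-HIT | VC [3]
  [6] addr=0x3e blk=15 s=1: L1-HIT | VC [3]
  [7] addr=0x3d blk=15 s=1: L1-HIT | VC [3]
  [8] addr=0xf blk=3 s=1: VC-HIT | VC [15]
  [9] addr=0x3c blk=15 s=1: VC-HIT | VC [3]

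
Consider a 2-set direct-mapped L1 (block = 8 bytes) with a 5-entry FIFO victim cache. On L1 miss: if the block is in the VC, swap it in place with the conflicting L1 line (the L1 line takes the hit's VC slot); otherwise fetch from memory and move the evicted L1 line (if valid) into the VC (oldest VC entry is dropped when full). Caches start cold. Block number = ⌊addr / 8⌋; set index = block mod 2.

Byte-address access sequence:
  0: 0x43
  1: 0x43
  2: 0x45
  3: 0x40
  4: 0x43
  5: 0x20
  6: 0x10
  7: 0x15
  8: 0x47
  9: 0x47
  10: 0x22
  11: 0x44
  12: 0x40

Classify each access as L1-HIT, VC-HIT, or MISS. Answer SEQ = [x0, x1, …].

SEQ = [MISS, L1-HIT, L1-HIT, L1-HIT, L1-HIT, MISS, MISS, L1-HIT, VC-HIT, L1-HIT, VC-HIT, VC-HIT, L1-HIT]

0: 0x43 (blk 8, set 0) → MISS  vc=[]
1: 0x43 (blk 8, set 0) → L1-HIT  vc=[]
2: 0x45 (blk 8, set 0) → L1-HIT  vc=[]
3: 0x40 (blk 8, set 0) → L1-HIT  vc=[]
4: 0x43 (blk 8, set 0) → L1-HIT  vc=[]
5: 0x20 (blk 4, set 0) → MISS  vc=[8]
6: 0x10 (blk 2, set 0) → MISS  vc=[8, 4]
7: 0x15 (blk 2, set 0) → L1-HIT  vc=[8, 4]
8: 0x47 (blk 8, set 0) → VC-HIT  vc=[2, 4]
9: 0x47 (blk 8, set 0) → L1-HIT  vc=[2, 4]
10: 0x22 (blk 4, set 0) → VC-HIT  vc=[2, 8]
11: 0x44 (blk 8, set 0) → VC-HIT  vc=[2, 4]
12: 0x40 (blk 8, set 0) → L1-HIT  vc=[2, 4]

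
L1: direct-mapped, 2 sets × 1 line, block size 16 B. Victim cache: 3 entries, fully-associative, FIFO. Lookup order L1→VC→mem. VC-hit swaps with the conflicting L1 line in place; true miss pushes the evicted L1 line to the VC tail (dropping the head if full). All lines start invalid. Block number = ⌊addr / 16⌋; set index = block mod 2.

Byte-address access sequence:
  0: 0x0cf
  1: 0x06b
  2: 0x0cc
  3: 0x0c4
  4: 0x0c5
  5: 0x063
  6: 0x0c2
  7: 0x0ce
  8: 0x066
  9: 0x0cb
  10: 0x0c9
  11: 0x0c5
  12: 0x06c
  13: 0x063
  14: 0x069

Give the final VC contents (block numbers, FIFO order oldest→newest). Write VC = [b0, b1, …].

  [0] addr=0xcf blk=12 s=0: MISS | VC []
  [1] addr=0x6b blk=6 s=0: MISS | VC [12]
  [2] addr=0xcc blk=12 s=0: VC-HIT | VC [6]
  [3] addr=0xc4 blk=12 s=0: L1-HIT | VC [6]
  [4] addr=0xc5 blk=12 s=0: L1-HIT | VC [6]
  [5] addr=0x63 blk=6 s=0: VC-HIT | VC [12]
  [6] addr=0xc2 blk=12 s=0: VC-HIT | VC [6]
  [7] addr=0xce blk=12 s=0: L1-HIT | VC [6]
  [8] addr=0x66 blk=6 s=0: VC-HIT | VC [12]
  [9] addr=0xcb blk=12 s=0: VC-HIT | VC [6]
  [10] addr=0xc9 blk=12 s=0: L1-HIT | VC [6]
  [11] addr=0xc5 blk=12 s=0: L1-HIT | VC [6]
  [12] addr=0x6c blk=6 s=0: VC-HIT | VC [12]
  [13] addr=0x63 blk=6 s=0: L1-HIT | VC [12]
  [14] addr=0x69 blk=6 s=0: L1-HIT | VC [12]

VC = [12]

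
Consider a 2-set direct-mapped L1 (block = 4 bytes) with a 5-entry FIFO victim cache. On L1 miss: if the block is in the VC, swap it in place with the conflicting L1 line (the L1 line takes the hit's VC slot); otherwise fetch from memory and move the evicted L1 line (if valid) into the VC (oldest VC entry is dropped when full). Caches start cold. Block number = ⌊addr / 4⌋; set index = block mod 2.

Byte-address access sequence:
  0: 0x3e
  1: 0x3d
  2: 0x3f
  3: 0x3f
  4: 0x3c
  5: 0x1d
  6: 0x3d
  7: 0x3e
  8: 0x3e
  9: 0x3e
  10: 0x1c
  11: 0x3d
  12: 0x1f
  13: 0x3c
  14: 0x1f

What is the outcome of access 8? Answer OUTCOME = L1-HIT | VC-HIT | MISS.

OUTCOME = L1-HIT

0: 0x3e (blk 15, set 1) → MISS  vc=[]
1: 0x3d (blk 15, set 1) → L1-HIT  vc=[]
2: 0x3f (blk 15, set 1) → L1-HIT  vc=[]
3: 0x3f (blk 15, set 1) → L1-HIT  vc=[]
4: 0x3c (blk 15, set 1) → L1-HIT  vc=[]
5: 0x1d (blk 7, set 1) → MISS  vc=[15]
6: 0x3d (blk 15, set 1) → VC-HIT  vc=[7]
7: 0x3e (blk 15, set 1) → L1-HIT  vc=[7]
8: 0x3e (blk 15, set 1) → L1-HIT  vc=[7]
9: 0x3e (blk 15, set 1) → L1-HIT  vc=[7]
10: 0x1c (blk 7, set 1) → VC-HIT  vc=[15]
11: 0x3d (blk 15, set 1) → VC-HIT  vc=[7]
12: 0x1f (blk 7, set 1) → VC-HIT  vc=[15]
13: 0x3c (blk 15, set 1) → VC-HIT  vc=[7]
14: 0x1f (blk 7, set 1) → VC-HIT  vc=[15]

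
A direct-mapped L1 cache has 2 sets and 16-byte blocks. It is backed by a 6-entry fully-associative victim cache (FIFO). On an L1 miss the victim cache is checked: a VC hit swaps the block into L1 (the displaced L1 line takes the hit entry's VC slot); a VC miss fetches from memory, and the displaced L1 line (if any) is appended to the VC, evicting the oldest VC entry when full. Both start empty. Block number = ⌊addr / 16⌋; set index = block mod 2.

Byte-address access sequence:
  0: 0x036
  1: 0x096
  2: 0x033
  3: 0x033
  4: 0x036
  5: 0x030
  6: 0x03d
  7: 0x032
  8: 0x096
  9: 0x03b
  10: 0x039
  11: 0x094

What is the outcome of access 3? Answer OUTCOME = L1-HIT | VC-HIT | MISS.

OUTCOME = L1-HIT

0: 0x36 (blk 3, set 1) → MISS  vc=[]
1: 0x96 (blk 9, set 1) → MISS  vc=[3]
2: 0x33 (blk 3, set 1) → VC-HIT  vc=[9]
3: 0x33 (blk 3, set 1) → L1-HIT  vc=[9]
4: 0x36 (blk 3, set 1) → L1-HIT  vc=[9]
5: 0x30 (blk 3, set 1) → L1-HIT  vc=[9]
6: 0x3d (blk 3, set 1) → L1-HIT  vc=[9]
7: 0x32 (blk 3, set 1) → L1-HIT  vc=[9]
8: 0x96 (blk 9, set 1) → VC-HIT  vc=[3]
9: 0x3b (blk 3, set 1) → VC-HIT  vc=[9]
10: 0x39 (blk 3, set 1) → L1-HIT  vc=[9]
11: 0x94 (blk 9, set 1) → VC-HIT  vc=[3]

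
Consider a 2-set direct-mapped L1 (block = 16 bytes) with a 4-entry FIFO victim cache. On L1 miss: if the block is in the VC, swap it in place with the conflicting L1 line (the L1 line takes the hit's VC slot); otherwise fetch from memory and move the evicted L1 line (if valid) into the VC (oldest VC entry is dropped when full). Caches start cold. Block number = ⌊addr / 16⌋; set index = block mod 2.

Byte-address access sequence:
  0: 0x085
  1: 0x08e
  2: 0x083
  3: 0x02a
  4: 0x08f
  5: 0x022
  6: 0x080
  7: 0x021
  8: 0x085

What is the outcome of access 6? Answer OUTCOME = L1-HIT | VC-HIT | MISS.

  [0] addr=0x85 blk=8 s=0: MISS | VC []
  [1] addr=0x8e blk=8 s=0: L1-HIT | VC []
  [2] addr=0x83 blk=8 s=0: L1-HIT | VC []
  [3] addr=0x2a blk=2 s=0: MISS | VC [8]
  [4] addr=0x8f blk=8 s=0: VC-HIT | VC [2]
  [5] addr=0x22 blk=2 s=0: VC-HIT | VC [8]
  [6] addr=0x80 blk=8 s=0: VC-HIT | VC [2]
  [7] addr=0x21 blk=2 s=0: VC-HIT | VC [8]
  [8] addr=0x85 blk=8 s=0: VC-HIT | VC [2]

OUTCOME = VC-HIT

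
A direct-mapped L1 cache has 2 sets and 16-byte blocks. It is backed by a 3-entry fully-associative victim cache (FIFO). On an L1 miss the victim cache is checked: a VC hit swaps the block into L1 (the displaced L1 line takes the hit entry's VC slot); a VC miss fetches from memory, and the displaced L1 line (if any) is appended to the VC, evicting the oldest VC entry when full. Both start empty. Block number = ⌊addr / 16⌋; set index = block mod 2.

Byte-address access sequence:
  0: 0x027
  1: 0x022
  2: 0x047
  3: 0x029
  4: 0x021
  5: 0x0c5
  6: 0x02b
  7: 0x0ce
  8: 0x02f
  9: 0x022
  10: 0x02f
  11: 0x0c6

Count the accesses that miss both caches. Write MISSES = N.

  [0] addr=0x27 blk=2 s=0: MISS | VC []
  [1] addr=0x22 blk=2 s=0: L1-HIT | VC []
  [2] addr=0x47 blk=4 s=0: MISS | VC [2]
  [3] addr=0x29 blk=2 s=0: VC-HIT | VC [4]
  [4] addr=0x21 blk=2 s=0: L1-HIT | VC [4]
  [5] addr=0xc5 blk=12 s=0: MISS | VC [4, 2]
  [6] addr=0x2b blk=2 s=0: VC-HIT | VC [4, 12]
  [7] addr=0xce blk=12 s=0: VC-HIT | VC [4, 2]
  [8] addr=0x2f blk=2 s=0: VC-HIT | VC [4, 12]
  [9] addr=0x22 blk=2 s=0: L1-HIT | VC [4, 12]
  [10] addr=0x2f blk=2 s=0: L1-HIT | VC [4, 12]
  [11] addr=0xc6 blk=12 s=0: VC-HIT | VC [4, 2]

MISSES = 3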